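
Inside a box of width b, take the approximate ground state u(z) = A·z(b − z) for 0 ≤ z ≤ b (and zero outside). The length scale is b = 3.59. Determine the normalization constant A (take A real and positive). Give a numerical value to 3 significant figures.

We need A² ∫|f|² dz = 1, taking the integral from 0 to b.
Expanding the polynomial and integrating term by term, with u = A·z(b − z), the integral evaluates to A²·[b^5/30].
Setting this equal to 1 gives A² = 1/(b^5/30).
Plugging in b = 3.59 yields A = 0.2243.

A ≈ 0.224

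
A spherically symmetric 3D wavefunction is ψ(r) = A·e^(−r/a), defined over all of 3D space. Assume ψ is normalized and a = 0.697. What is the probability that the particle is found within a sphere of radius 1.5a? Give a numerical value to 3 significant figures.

Integrate the radial probability density 4πr²|ψ|² over r ≤ 1.5a.
A² is fixed by ∫₀^∞ 4πr²|ψ|² dr = 1, i.e. A² = (π·a^3)^(−1).
In terms of u = r/a (A², 4π and the length scale all cancel between numerator and denominator), P = [∫_{0}^{1.5} u^2·e^(-2·u) du] / [∫_{0}^{∞} u^2·e^(-2·u) du].
Using ∫ u^2·e^(-2·u) du = -(2·u^2 + 2·u + 1)·e^(-2·u)/4, the numerator is 1/4 - 17·e^(-3)/8 and the denominator is 1/4.
This evaluates to P = 0.5768.

P ≈ 0.577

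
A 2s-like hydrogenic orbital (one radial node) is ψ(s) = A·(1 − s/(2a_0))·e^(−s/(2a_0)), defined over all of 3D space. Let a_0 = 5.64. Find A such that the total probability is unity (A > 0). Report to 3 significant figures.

A ≈ 0.0149

The normalization condition is ∫|ψ|² 4πs² ds = 1 from 0 to ∞.
(Spherical symmetry: dV = 4πs² ds.)
Recall ∫₀^∞ s^m e^(−s/β) ds = m!·β^(m+1), ∫|ψ|² 4πs² ds = A²·(8·π·a_0^3).
Substituting a_0 = 5.64 gives A² = 0.0002218, so A = 0.01489.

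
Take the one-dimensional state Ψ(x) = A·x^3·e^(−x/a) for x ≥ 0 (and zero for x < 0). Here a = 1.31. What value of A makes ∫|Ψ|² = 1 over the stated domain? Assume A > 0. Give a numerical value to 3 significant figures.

A ≈ 0.164

Normalization requires ∫|Ψ|² dx = 1, integrated from 0 to ∞.
Recall ∫₀^∞ x^m e^(−x/β) dx = m!·β^(m+1), the integral (without the A² prefactor) comes out to 45·a^7/8.
Setting this equal to 1 gives A² = 1/(45·a^7/8).
Substituting a = 1.31 gives A² = 0.02685, so A = 0.1639.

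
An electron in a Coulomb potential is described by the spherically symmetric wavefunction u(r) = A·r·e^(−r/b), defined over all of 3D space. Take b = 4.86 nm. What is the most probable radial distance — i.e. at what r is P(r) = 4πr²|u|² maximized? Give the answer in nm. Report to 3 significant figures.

Set d/dr [P(r) = 4πr²|u|²] = 0 and solve for r > 0.
This gives r = 2·b.
With b = 4.86, the most probable radial distance is 9.720 nm.

r ≈ 9.72 nm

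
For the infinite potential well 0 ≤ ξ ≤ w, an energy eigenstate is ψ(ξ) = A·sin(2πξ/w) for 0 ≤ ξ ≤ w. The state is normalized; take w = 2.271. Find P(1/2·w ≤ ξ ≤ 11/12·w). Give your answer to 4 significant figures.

P = ∫_{1/2·w}^{11/12·w} |ψ(ξ)|² dξ.
Since A² = 1/(w/2), this is the region integral divided by the full normalization integral.
Substituting u = ξ/w, A² and the length scale cancel in the ratio: P = ∫_{1/2}^{11/12} sin(2·π·u)^2 du / ∫_{0}^{1} sin(2·π·u)^2 du.
An antiderivative of sin(2·π·u)^2 is u/2 - sin(4·π·u)/(8·π); evaluating from 1/2 to 11/12 gives √(3)/(16·π) + 5/24, while the full integral is 1/2.
Taking the ratio, P = √(3)/(8·π) + 5/12.

P ≈ 0.4856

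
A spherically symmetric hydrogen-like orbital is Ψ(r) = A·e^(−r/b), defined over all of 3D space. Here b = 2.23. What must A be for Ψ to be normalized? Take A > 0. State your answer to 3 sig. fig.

Normalization requires ∫|Ψ|² 4πr² dr = 1, integrated from 0 to ∞.
With ∫₀^∞ r^2 e^(−αr) dr = 2!/α^3, carrying out the integral gives A² · π·b^3.
Hence A² = 1/[π·b^3].
With b = 2.23: A² = 0.02870 and A = 0.1694.

A ≈ 0.169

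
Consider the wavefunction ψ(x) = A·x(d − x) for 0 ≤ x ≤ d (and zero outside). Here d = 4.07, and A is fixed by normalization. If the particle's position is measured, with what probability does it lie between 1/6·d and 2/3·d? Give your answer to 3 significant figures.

P = ∫_{1/6·d}^{2/3·d} |ψ(x)|² dx.
The normalization integral ∫|ψ|²dx over the whole domain equals d^5/30·A², and A² cancels in the ratio.
Substituting u = x/d, A² and the length scale cancel in the ratio: P = ∫_{1/6}^{2/3} u^2·(1 - u)^2 du / ∫_{0}^{1} u^2·(1 - u)^2 du.
Using ∫ u^2·(1 - u)^2 du = u^3·(6·u^2 - 15·u + 10)/30, the numerator is 163/6480 and the denominator is 1/30.
This works out to P = 163/216.

P ≈ 0.755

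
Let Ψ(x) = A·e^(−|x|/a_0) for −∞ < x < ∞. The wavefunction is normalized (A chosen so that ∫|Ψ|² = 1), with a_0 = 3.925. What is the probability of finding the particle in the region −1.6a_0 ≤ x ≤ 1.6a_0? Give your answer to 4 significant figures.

P = ∫_{−1.6a_0}^{1.6a_0} |Ψ(x)|² dx.
Since A² = 1/(a_0), this is the region integral divided by the full normalization integral.
By symmetry take twice the x ≥ 0 contribution in numerator and denominator; the 2's cancel. Let u = x/a_0; then A² and the length scale cancel, so P = ∫_{0}^{1.6} e^(-2·u) du ÷ ∫_{0}^{∞} e^(-2·u) du.
Using ∫ e^(-2·u) du = -e^(-2·u)/2, the numerator is 1/2 - e^(-16/5)/2 and the denominator is 1/2.
This works out to P = 0.95924.

P ≈ 0.9592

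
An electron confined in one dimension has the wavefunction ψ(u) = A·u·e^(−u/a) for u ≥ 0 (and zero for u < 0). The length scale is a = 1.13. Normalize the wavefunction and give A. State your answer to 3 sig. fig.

The normalization condition is ∫|ψ|² du = 1 from 0 to ∞.
With ψ = A·u·e^(−u/a), the integral evaluates to A²·[a^3/4].
Hence A² = 1/[a^3/4].
Plugging in a = 1.13 yields A = 1.665.

A ≈ 1.66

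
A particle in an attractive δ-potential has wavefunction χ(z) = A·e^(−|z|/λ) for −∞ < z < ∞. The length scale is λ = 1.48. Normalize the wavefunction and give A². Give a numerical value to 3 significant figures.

We need A² ∫|f|² dz = 1, taking the integral from −∞ to ∞.
With ∫₀^∞ z^0 e^(−αz) dz = 0!/α^1, carrying out the integral gives A² · λ.
Setting this equal to 1 gives A² = 1/(λ).
Substituting λ = 1.48 gives A² = 0.6757, so A = 0.8220.

A^2 ≈ 0.676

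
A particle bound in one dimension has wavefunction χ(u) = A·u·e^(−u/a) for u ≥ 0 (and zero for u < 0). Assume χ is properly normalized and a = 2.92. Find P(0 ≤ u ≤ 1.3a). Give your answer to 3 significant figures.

P ≈ 0.482

The probability is P = ∫ |χ|² du over [0, 1.3a].
Since A² = 1/(a^3/4), this is the region integral divided by the full normalization integral.
Substituting t = u/a, A² and the length scale cancel in the ratio: P = ∫_{0}^{1.3} t^2·e^(-2·t) dt / ∫_{0}^{∞} t^2·e^(-2·t) dt.
Using ∫ t^2·e^(-2·t) dt = -(2·t^2 + 2·t + 1)·e^(-2·t)/4, the numerator is 1/4 - 349·e^(-13/5)/200 and the denominator is 1/4.
The result is P = 0.4816.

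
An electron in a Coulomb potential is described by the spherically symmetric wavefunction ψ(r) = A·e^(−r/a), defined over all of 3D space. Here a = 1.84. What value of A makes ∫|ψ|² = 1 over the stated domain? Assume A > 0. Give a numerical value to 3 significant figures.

A ≈ 0.226

We need A² ∫|f|² 4πr² dr = 1, taking the integral from 0 to ∞.
With ψ = A·e^(−r/a), the integral evaluates to A²·[π·a^3].
Substituting a = 1.84 gives A² = 0.05110, so A = 0.2260.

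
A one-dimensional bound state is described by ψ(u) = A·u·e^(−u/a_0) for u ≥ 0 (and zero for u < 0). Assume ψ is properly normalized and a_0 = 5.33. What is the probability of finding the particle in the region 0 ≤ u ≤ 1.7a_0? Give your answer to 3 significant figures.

P ≈ 0.660

The probability is P = ∫ |ψ|² du over [0, 1.7a_0].
The normalization integral ∫|ψ|²du over the whole domain equals a_0^3/4·A², and A² cancels in the ratio.
Substituting t = u/a_0, A² and the length scale cancel in the ratio: P = ∫_{0}^{1.7} t^2·e^(-2·t) dt / ∫_{0}^{∞} t^2·e^(-2·t) dt.
Using ∫ t^2·e^(-2·t) dt = -(2·t^2 + 2·t + 1)·e^(-2·t)/4, the numerator is 1/4 - 509·e^(-17/5)/200 and the denominator is 1/4.
Taking the ratio, P = 0.6603.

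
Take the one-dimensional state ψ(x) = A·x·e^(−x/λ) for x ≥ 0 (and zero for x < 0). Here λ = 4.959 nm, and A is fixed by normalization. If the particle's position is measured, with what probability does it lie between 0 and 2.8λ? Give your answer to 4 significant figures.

P ≈ 0.9176

|ψ|² is the probability density, so P = ∫_{0}^{2.8λ} |ψ|² dx.
With A² fixed by ∫|ψ|² = 1, i.e. A² = (λ^3/4)^(−1), substitute and integrate.
Substituting u = x/λ, A² and the length scale cancel in the ratio: P = ∫_{0}^{2.8} u^2·e^(-2·u) du / ∫_{0}^{∞} u^2·e^(-2·u) du.
Using ∫ u^2·e^(-2·u) du = -(2·u^2 + 2·u + 1)·e^(-2·u)/4, the numerator is 1/4 - 557·e^(-28/5)/100 and the denominator is 1/4.
Taking the ratio, P = 0.91761.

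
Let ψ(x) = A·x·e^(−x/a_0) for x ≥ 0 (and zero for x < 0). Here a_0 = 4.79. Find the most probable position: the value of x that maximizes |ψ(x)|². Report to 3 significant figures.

Set d/dx [|ψ(x)|²] = 0 and solve for x > 0.
This gives x = a_0.
With a_0 = 4.79, the most probable position is 4.790.

x ≈ 4.79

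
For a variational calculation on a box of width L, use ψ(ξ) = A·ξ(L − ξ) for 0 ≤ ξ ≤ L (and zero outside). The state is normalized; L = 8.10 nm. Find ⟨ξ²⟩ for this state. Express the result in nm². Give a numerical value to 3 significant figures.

⟨ξ^2⟩ ≈ 18.7 nm^2

By definition ⟨ξ²⟩ = ∫ ξ^2 |ψ(ξ)|² dξ.
The ratio of the moment integral to the normalization integral gives ⟨ξ²⟩ = 2·L^2/7.
With L = 8.10, ⟨ξ^2⟩ = 18.75.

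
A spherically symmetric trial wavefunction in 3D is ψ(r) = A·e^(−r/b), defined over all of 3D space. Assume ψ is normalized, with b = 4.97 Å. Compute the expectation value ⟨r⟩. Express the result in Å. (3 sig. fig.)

⟨r⟩ = ∫ r |ψ|² 4πr² dr over the full domain.
Since the A² factors cancel between numerator and denominator, ⟨r⟩ = 3·b/2.
Putting b = 4.97 gives 7.455.

⟨r⟩ ≈ 7.46 Å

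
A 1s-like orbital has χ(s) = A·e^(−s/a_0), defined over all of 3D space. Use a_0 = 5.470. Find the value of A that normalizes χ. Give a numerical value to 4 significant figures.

A ≈ 0.04410

Require ∫ |χ|² 4πs² ds = 1 over the whole domain.
(Spherical symmetry: dV = 4πs² ds.)
Using ∫₀^∞ sⁿ e^(−αs) ds = n!/αⁿ⁺¹, the integral (without the A² prefactor) comes out to π·a_0^3.
Hence A² = 1/[π·a_0^3].
Substituting a_0 = 5.470 gives A² = 0.0019449, so A = 0.044101.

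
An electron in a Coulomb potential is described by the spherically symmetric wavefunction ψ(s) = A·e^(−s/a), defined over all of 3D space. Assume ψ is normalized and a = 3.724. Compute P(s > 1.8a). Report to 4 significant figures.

With dV = 4πs²ds, the probability is ∫|ψ|² dV over s > 1.8a.
The full normalization integral is A²·[π·a^3] = 1, fixing A².
Let u = s/a; then A², 4π and the length scale all cancel, so P = ∫_{1.8}^{∞} u^2·e^(-2·u) du ÷ ∫_{0}^{∞} u^2·e^(-2·u) du.
With ∫ u^2·e^(-2·u) du = -(2·u^2 + 2·u + 1)·e^(-2·u)/4 + C, the region integral is 277·e^(-18/5)/100 and the full one is 1/4.
This evaluates to P = 0.30275.

P ≈ 0.3027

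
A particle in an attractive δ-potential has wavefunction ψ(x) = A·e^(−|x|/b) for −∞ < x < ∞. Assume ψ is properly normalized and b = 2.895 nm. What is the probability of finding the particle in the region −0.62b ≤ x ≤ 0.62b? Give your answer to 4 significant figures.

The probability is P = ∫ |ψ|² dx over [−0.62b, 0.62b].
The normalization integral ∫|ψ|²dx over the whole domain equals b·A², and A² cancels in the ratio.
Both integrals are even about x = 0, so only the x ≥ 0 halves are needed (the factors of 2 cancel). Let u = x/b; then A² and the length scale cancel, so P = ∫_{0}^{0.62} e^(-2·u) du ÷ ∫_{0}^{∞} e^(-2·u) du.
An antiderivative of e^(-2·u) is -e^(-2·u)/2; evaluating from 0 to 0.62 gives 1/2 - e^(-31/25)/2, while the full integral is 1/2.
This works out to P = 0.71062.

P ≈ 0.7106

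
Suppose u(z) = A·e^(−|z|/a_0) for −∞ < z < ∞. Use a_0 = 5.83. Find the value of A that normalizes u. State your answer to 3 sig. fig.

Normalization requires ∫|u|² dz = 1, integrated from −∞ to ∞.
Using ∫₀^∞ zⁿ e^(−αz) dz = n!/αⁿ⁺¹, ∫|u|² dz = A²·(a_0).
So A² = (a_0)^(−1).
Plugging in a_0 = 5.83 yields A = 0.4142.

A ≈ 0.414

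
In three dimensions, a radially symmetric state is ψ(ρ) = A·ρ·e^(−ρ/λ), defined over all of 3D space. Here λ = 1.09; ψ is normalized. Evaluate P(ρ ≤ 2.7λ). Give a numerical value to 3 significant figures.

P ≈ 0.627

P = ∫ |ψ|² 4πρ² dρ over ρ ≤ 2.7λ.
The full normalization integral is A²·[3·π·λ^5] = 1, fixing A².
Let u = ρ/λ; then A², 4π and the length scale all cancel, so P = ∫_{0}^{2.7} u^4·e^(-2·u) du ÷ ∫_{0}^{∞} u^4·e^(-2·u) du.
An antiderivative of u^4·e^(-2·u) is -(u^4/2 + u^3 + 3·u^2/2 + 3·u/2 + 3/4)·e^(-2·u); evaluating from 0 to 2.7 gives ≈ 0.47002, while the full integral is 3/4.
This evaluates to P = 0.6267.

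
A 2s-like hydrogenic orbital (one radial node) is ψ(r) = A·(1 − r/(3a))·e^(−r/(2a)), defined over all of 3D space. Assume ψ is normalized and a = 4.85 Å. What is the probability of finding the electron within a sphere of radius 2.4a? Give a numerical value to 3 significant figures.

P ≈ 0.347

Integrate the radial probability density 4πr²|ψ|² over r ≤ 2.4a.
Normalization gives A² = 1/(8·π·a^3/3).
Let u = r/a; then A², 4π and the length scale all cancel, so P = ∫_{0}^{2.4} u^2·(1 - u/3)^2·e^(-u) du ÷ ∫_{0}^{∞} u^2·(1 - u/3)^2·e^(-u) du.
An antiderivative of u^2·(1 - u/3)^2·e^(-u) is (-u^4 + 2·u^3 - 3·u^2 - 6·u - 6)·e^(-u)/9; evaluating from 0 to 2.4 gives 2/3 - 9002·e^(-12/5)/1875, while the full integral is 2/3.
The region integral divided by the full integral gives P = 0.3467.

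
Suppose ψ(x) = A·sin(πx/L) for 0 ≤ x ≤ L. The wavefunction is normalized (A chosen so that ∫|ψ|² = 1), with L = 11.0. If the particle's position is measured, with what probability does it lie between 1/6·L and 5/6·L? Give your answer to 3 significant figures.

|ψ|² is the probability density, so P = ∫_{1/6·L}^{5/6·L} |ψ|² dx.
With A² fixed by ∫|ψ|² = 1, i.e. A² = (L/2)^(−1), substitute and integrate.
Let u = x/L; then A² and the length scale cancel, so P = ∫_{1/6}^{5/6} sin(π·u)^2 du ÷ ∫_{0}^{1} sin(π·u)^2 du.
Using ∫ sin(π·u)^2 du = u/2 - sin(2·π·u)/(4·π), the numerator is √(3)/(4·π) + 1/3 and the denominator is 1/2.
The result is P = √(3)/(2·π) + 2/3.

P ≈ 0.942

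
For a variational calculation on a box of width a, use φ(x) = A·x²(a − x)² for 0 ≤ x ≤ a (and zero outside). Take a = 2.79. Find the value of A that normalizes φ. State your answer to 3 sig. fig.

Require ∫ |φ|² dx = 1 over the whole domain.
Expanding the polynomial and integrating term by term, with φ = A·x²(a − x)², the integral evaluates to A²·[a^9/630].
Setting this equal to 1 gives A² = 1/(a^9/630).
Substituting a = 2.79 gives A² = 0.06150, so A = 0.2480.

A ≈ 0.248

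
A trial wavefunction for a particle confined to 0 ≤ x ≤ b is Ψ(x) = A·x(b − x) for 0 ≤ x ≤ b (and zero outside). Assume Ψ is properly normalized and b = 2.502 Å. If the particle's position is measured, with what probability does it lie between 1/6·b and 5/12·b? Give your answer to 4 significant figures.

The probability is P = ∫ |Ψ|² dx over [1/6·b, 5/12·b].
Since A² = 1/(b^5/30), this is the region integral divided by the full normalization integral.
Let u = x/b; then A² and the length scale cancel, so P = ∫_{1/6}^{5/12} u^2·(1 - u)^2 du ÷ ∫_{0}^{1} u^2·(1 - u)^2 du.
An antiderivative of u^2·(1 - u)^2 is u^3·(6·u^2 - 15·u + 10)/30; evaluating from 1/6 to 5/12 gives ≈ 0.0103709, while the full integral is 1/30.
The result is P = 0.31113.

P ≈ 0.3111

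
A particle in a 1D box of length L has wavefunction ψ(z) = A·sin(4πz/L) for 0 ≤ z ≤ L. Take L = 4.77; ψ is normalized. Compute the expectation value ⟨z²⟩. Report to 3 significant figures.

⟨z^2⟩ ≈ 7.51

The expectation value is the |ψ|²-weighted average of z^2: ∫ z^2|ψ|² dz.
The ratio of the moment integral to the normalization integral gives ⟨z²⟩ = -L^2/(32·π^2) + L^2/3.
With L = 4.77, ⟨z^2⟩ = 7.512.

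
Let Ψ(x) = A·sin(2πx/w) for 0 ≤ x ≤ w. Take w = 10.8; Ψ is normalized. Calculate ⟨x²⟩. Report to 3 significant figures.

⟨x^2⟩ ≈ 37.4

By definition ⟨x²⟩ = ∫ x^2 |Ψ(x)|² dx.
Using sin²θ = (1 − cos 2θ)/2, evaluating both integrals, ⟨x²⟩ = -w^2/(8·π^2) + w^2/3.
With w = 10.8, ⟨x^2⟩ = 37.40.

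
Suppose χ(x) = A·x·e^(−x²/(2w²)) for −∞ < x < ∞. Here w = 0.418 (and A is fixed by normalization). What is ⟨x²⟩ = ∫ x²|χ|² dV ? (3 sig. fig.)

⟨x^2⟩ ≈ 0.262

⟨x²⟩ = ∫ x^2 |χ|² dx over the full domain.
Using the Gaussian integral ∫_{−∞}^{∞} e^(−αx²) dx = √(π/α), the ratio of the moment integral to the normalization integral gives ⟨x²⟩ = 3·w^2/2.
With w = 0.418, ⟨x^2⟩ = 0.2621.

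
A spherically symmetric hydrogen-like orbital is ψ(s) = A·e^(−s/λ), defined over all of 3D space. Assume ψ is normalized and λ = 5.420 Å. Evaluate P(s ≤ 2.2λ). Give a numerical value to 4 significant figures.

With dV = 4πs²ds, the probability is ∫|ψ|² dV over s ≤ 2.2λ.
Normalization gives A² = 1/(π·λ^3).
Substituting u = s/λ, A², 4π and the length scale all cancel in the ratio: P = ∫_{0}^{2.2} u^2·e^(-2·u) du / ∫_{0}^{∞} u^2·e^(-2·u) du.
An antiderivative of u^2·e^(-2·u) is -(2·u^2 + 2·u + 1)·e^(-2·u)/4; evaluating from 0 to 2.2 gives 1/4 - 377·e^(-22/5)/100, while the full integral is 1/4.
Taking the ratio yields P = 0.81486.

P ≈ 0.8149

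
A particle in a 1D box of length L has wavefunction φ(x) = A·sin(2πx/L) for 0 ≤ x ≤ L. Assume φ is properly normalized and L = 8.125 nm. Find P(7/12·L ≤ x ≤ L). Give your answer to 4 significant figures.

P ≈ 0.4856

P = ∫_{7/12·L}^{L} |φ(x)|² dx.
With A² fixed by ∫|φ|² = 1, i.e. A² = (L/2)^(−1), substitute and integrate.
In terms of u = x/L (A² and the length scale cancel between numerator and denominator), P = [∫_{7/12}^{1} sin(2·π·u)^2 du] / [∫_{0}^{1} sin(2·π·u)^2 du].
An antiderivative of sin(2·π·u)^2 is u/2 - sin(4·π·u)/(8·π); evaluating from 7/12 to 1 gives √(3)/(16·π) + 5/24, while the full integral is 1/2.
Taking the ratio, P = √(3)/(8·π) + 5/12.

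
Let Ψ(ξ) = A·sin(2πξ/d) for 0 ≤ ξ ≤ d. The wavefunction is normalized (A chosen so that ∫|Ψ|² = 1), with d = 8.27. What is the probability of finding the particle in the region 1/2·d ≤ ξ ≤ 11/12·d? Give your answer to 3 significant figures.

P ≈ 0.486

|Ψ|² is the probability density, so P = ∫_{1/2·d}^{11/12·d} |Ψ|² dξ.
The normalization integral ∫|Ψ|²dξ over the whole domain equals d/2·A², and A² cancels in the ratio.
Substituting u = ξ/d, A² and the length scale cancel in the ratio: P = ∫_{1/2}^{11/12} sin(2·π·u)^2 du / ∫_{0}^{1} sin(2·π·u)^2 du.
With ∫ sin(2·π·u)^2 du = u/2 - sin(4·π·u)/(8·π) + C, the region integral is √(3)/(16·π) + 5/24 and the full one is 1/2.
Taking the ratio, P = √(3)/(8·π) + 5/12.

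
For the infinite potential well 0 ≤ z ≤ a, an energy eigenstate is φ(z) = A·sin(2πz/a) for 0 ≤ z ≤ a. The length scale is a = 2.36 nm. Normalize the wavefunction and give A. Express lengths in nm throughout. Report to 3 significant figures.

A ≈ 0.921 nm^(-1/2)

The normalization condition is ∫|φ|² dz = 1 from 0 to a.
With ∫₀^a sin²(nπz/a) dz = a/2, ∫|φ|² dz = A²·(a/2).
Plugging in a = 2.36 yields A = 0.9206.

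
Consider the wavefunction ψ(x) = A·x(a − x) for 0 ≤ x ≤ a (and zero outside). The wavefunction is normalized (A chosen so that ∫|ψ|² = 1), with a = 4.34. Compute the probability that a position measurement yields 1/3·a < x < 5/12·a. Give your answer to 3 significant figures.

P ≈ 0.137

The probability is P = ∫ |ψ|² dx over [1/3·a, 5/12·a].
With A² fixed by ∫|ψ|² = 1, i.e. A² = (a^5/30)^(−1), substitute and integrate.
Substituting u = x/a, A² and the length scale cancel in the ratio: P = ∫_{1/3}^{5/12} u^2·(1 - u)^2 du / ∫_{0}^{1} u^2·(1 - u)^2 du.
With ∫ u^2·(1 - u)^2 du = u^3·(6·u^2 - 15·u + 10)/30 + C, the region integral is ≈ 0.0045581 and the full one is 1/30.
The result is P = 0.1367.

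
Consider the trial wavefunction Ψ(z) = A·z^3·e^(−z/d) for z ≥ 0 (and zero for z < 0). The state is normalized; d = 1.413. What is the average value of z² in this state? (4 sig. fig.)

⟨z²⟩ = ∫ z^2 |Ψ|² dz over the full domain.
Recall ∫₀^∞ z^m e^(−z/β) dz = m!·β^(m+1), evaluating both integrals, ⟨z²⟩ = 14·d^2.
With d = 1.413, ⟨z^2⟩ = 27.952.

⟨z^2⟩ ≈ 27.95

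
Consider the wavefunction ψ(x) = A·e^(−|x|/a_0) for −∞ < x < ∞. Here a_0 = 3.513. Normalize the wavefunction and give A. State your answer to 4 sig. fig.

A ≈ 0.5335

Require ∫ |ψ|² dx = 1 over the whole domain.
∫|ψ|² dx = A²·(a_0).
Hence A² = 1/[a_0].
Substituting a_0 = 3.513 gives A² = 0.28466, so A = 0.53353.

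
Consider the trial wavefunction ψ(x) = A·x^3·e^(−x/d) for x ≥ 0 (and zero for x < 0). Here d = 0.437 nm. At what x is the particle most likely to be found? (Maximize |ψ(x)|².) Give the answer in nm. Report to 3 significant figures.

x ≈ 1.31 nm

Differentiate |ψ(x)|² with respect to x and set to zero.
This gives x = 3·d.
With d = 0.437, the most probable position is 1.311 nm.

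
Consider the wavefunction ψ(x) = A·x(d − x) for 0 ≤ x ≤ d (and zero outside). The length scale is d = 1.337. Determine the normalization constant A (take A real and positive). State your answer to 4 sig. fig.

We need A² ∫|f|² dx = 1, taking the integral from 0 to d.
Expanding the polynomial and integrating term by term, with ψ = A·x(d − x), the integral evaluates to A²·[d^5/30].
So A² = (d^5/30)^(−1).
Plugging in d = 1.337 yields A = 2.6499.

A ≈ 2.650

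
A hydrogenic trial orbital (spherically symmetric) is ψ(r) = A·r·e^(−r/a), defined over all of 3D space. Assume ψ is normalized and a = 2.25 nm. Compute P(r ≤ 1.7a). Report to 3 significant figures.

With dV = 4πr²dr, the probability is ∫|ψ|² dV over r ≤ 1.7a.
The full normalization integral is A²·[3·π·a^5] = 1, fixing A².
Let u = r/a; then A², 4π and the length scale all cancel, so P = ∫_{0}^{1.7} u^4·e^(-2·u) du ÷ ∫_{0}^{∞} u^4·e^(-2·u) du.
With ∫ u^4·e^(-2·u) du = -(u^4/2 + u^3 + 3·u^2/2 + 3·u/2 + 3/4)·e^(-2·u) + C, the region integral is ≈ 0.19186 and the full one is 3/4.
Taking the ratio yields P = 0.2558.

P ≈ 0.256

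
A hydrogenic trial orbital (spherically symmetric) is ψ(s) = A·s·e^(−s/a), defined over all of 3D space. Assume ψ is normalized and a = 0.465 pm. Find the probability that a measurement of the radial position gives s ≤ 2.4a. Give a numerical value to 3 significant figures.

P = ∫ |ψ|² 4πs² ds over s ≤ 2.4a.
A² is fixed by ∫₀^∞ 4πs²|ψ|² ds = 1, i.e. A² = (3·π·a^5)^(−1).
Substituting u = s/a, A², 4π and the length scale all cancel in the ratio: P = ∫_{0}^{2.4} u^4·e^(-2·u) du / ∫_{0}^{∞} u^4·e^(-2·u) du.
Using ∫ u^4·e^(-2·u) du = -(u^4/2 + u^3 + 3·u^2/2 + 3·u/2 + 3/4)·e^(-2·u), the numerator is ≈ 0.39281 and the denominator is 3/4.
Taking the ratio yields P = 0.5237.

P ≈ 0.524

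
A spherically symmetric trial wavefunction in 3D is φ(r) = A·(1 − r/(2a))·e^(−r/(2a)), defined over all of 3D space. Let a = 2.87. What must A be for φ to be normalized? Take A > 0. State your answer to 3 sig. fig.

A ≈ 0.0410

The normalization condition is ∫|φ|² 4πr² dr = 1 from 0 to ∞.
The angular integral contributes 4π, leaving ∫₀^∞ r²|φ|² dr.
Using ∫₀^∞ rⁿ e^(−αr) dr = n!/αⁿ⁺¹, ∫|φ|² 4πr² dr = A²·(8·π·a^3).
Hence A² = 1/[8·π·a^3].
Substituting a = 2.87 gives A² = 0.001683, so A = 0.04103.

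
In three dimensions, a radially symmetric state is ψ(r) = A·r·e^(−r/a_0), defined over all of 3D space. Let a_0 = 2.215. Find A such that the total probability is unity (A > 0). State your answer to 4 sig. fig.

A ≈ 0.04461

We need A² ∫|f|² 4πr² dr = 1, taking the integral from 0 to ∞.
With ψ = A·r·e^(−r/a_0), the integral evaluates to A²·[3·π·a_0^5].
Setting this equal to 1 gives A² = 1/(3·π·a_0^5).
Plugging in a_0 = 2.215 yields A = 0.044610.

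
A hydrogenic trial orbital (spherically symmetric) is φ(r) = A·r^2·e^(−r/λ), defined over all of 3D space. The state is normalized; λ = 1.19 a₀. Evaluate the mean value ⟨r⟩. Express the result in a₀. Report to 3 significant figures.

By definition ⟨r⟩ = ∫ r |φ(r)|² 4πr² dr.
Using ∫₀^∞ rⁿ e^(−αr) dr = n!/αⁿ⁺¹, evaluating both integrals, ⟨r⟩ = 7·λ/2.
With λ = 1.19, ⟨r⟩ = 4.165.

⟨r⟩ ≈ 4.17 a₀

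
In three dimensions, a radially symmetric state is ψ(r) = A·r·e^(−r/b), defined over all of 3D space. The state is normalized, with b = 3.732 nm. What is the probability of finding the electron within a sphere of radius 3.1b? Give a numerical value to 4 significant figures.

P ≈ 0.7408

With dV = 4πr²dr, the probability is ∫|ψ|² dV over r ≤ 3.1b.
The full normalization integral is A²·[3·π·b^5] = 1, fixing A².
In terms of u = r/b (A², 4π and the length scale all cancel between numerator and denominator), P = [∫_{0}^{3.1} u^4·e^(-2·u) du] / [∫_{0}^{∞} u^4·e^(-2·u) du].
An antiderivative of u^4·e^(-2·u) is -(u^4/2 + u^3 + 3·u^2/2 + 3·u/2 + 3/4)·e^(-2·u); evaluating from 0 to 3.1 gives ≈ 0.555617, while the full integral is 3/4.
This evaluates to P = 0.74082.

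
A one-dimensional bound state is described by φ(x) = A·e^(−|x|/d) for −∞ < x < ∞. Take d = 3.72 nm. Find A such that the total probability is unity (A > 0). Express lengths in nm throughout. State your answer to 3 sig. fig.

A ≈ 0.518 nm^(-1/2)

Normalization requires ∫|φ|² dx = 1, integrated from −∞ to ∞.
With ∫₀^∞ x^0 e^(−αx) dx = 0!/α^1, ∫|φ|² dx = A²·(d).
Hence A² = 1/[d].
Substituting d = 3.72 gives A² = 0.2688, so A = 0.5185.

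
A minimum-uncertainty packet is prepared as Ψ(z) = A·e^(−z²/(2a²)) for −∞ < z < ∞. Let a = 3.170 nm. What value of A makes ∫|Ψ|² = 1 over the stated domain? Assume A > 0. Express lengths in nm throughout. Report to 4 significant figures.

A ≈ 0.4219 nm^(-1/2)

Require ∫ |Ψ|² dz = 1 over the whole domain.
Differentiating ∫e^(−αz²) dz = √(π/α) under α to get the higher moments, with Ψ = A·e^(−z²/(2a²)), the integral evaluates to A²·[√(π)·a].
Substituting a = 3.170 gives A² = 0.17798, so A = 0.42187.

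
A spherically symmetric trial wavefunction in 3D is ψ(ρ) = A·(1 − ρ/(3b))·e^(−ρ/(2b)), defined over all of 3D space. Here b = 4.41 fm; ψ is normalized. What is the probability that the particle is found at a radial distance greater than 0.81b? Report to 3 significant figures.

P ≈ 0.904

Integrate the radial probability density 4πρ²|ψ|² over ρ > 0.81b.
A² is fixed by ∫₀^∞ 4πρ²|ψ|² dρ = 1, i.e. A² = (8·π·b^3/3)^(−1).
In terms of u = ρ/b (A², 4π and the length scale all cancel between numerator and denominator), P = [∫_{0.81}^{∞} u^2·(1 - u/3)^2·e^(-u) du] / [∫_{0}^{∞} u^2·(1 - u/3)^2·e^(-u) du].
Using ∫ u^2·(1 - u/3)^2·e^(-u) du = (-u^4 + 2·u^3 - 3·u^2 - 6·u - 6)·e^(-u)/9, the numerator is ≈ 0.60283 and the denominator is 2/3.
This evaluates to P = 0.9042.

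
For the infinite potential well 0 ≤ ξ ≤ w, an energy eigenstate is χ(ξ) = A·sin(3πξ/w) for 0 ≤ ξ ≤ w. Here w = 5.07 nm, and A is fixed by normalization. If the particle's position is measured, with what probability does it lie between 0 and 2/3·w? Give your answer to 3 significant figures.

P ≈ 0.667

P = ∫_{0}^{2/3·w} |χ(ξ)|² dξ.
The normalization integral ∫|χ|²dξ over the whole domain equals w/2·A², and A² cancels in the ratio.
Substituting u = ξ/w, A² and the length scale cancel in the ratio: P = ∫_{0}^{2/3} sin(3·π·u)^2 du / ∫_{0}^{1} sin(3·π·u)^2 du.
An antiderivative of sin(3·π·u)^2 is u/2 - sin(6·π·u)/(12·π); evaluating from 0 to 2/3 gives 1/3, while the full integral is 1/2.
Evaluating gives P = 2/3.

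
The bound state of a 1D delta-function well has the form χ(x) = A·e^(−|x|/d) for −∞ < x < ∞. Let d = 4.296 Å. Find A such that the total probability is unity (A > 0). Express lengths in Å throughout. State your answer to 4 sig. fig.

The normalization condition is ∫|χ|² dx = 1 from −∞ to ∞.
Carrying out the integral gives A² · d.
Setting this equal to 1 gives A² = 1/(d).
Plugging in d = 4.296 yields A = 0.48247.

A ≈ 0.4825 Å^(-1/2)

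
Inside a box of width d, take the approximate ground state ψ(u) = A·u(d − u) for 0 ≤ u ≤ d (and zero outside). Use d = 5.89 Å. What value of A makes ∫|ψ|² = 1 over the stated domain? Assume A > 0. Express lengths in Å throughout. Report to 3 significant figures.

Require ∫ |ψ|² du = 1 over the whole domain.
Carrying out the integral gives A² · d^5/30.
So A² = (d^5/30)^(−1).
Substituting d = 5.89 gives A² = 0.004232, so A = 0.06505.

A ≈ 0.0651 Å^(-5/2)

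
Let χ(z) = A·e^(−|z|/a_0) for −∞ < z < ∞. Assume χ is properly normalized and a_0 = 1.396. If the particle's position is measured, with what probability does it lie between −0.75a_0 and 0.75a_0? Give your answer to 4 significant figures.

|χ|² is the probability density, so P = ∫_{−0.75a_0}^{0.75a_0} |χ|² dz.
The normalization integral ∫|χ|²dz over the whole domain equals a_0·A², and A² cancels in the ratio.
By symmetry take twice the z ≥ 0 contribution in numerator and denominator; the 2's cancel. Let u = z/a_0; then A² and the length scale cancel, so P = ∫_{0}^{0.75} e^(-2·u) du ÷ ∫_{0}^{∞} e^(-2·u) du.
With ∫ e^(-2·u) du = -e^(-2·u)/2 + C, the region integral is 1/2 - e^(-3/2)/2 and the full one is 1/2.
Taking the ratio, P = 0.77687.

P ≈ 0.7769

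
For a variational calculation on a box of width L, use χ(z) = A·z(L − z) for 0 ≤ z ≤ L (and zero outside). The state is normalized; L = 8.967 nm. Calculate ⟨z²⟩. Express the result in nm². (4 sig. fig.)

⟨z^2⟩ ≈ 22.97 nm^2

The expectation value is the |χ|²-weighted average of z^2: ∫ z^2|χ|² dz.
Expanding the polynomial and integrating term by term, since the A² factors cancel between numerator and denominator, ⟨z²⟩ = 2·L^2/7.
With L = 8.967, ⟨z^2⟩ = 22.973.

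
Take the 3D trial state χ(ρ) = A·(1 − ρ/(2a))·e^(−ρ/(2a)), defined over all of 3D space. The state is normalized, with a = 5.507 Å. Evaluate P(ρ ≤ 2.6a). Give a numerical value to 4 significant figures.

P ≈ 0.05730

With dV = 4πρ²dρ, the probability is ∫|χ|² dV over ρ ≤ 2.6a.
The full normalization integral is A²·[8·π·a^3] = 1, fixing A².
Substituting u = ρ/a, A², 4π and the length scale all cancel in the ratio: P = ∫_{0}^{2.6} u^2·(1 - u/2)^2·e^(-u) du / ∫_{0}^{∞} u^2·(1 - u/2)^2·e^(-u) du.
With ∫ u^2·(1 - u/2)^2·e^(-u) du = -(u^4/4 + u^2 + 2·u + 2)·e^(-u) + C, the region integral is ≈ 0.114610 and the full one is 2.
This evaluates to P = 0.057305.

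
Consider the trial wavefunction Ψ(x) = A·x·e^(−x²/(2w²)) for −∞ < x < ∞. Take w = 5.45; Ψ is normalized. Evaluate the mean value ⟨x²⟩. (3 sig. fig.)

⟨x^2⟩ ≈ 44.6

By definition ⟨x²⟩ = ∫ x^2 |Ψ(x)|² dx.
Using the Gaussian integral ∫_{−∞}^{∞} e^(−αx²) dx = √(π/α), the ratio of the moment integral to the normalization integral gives ⟨x²⟩ = 3·w^2/2.
With w = 5.45, ⟨x^2⟩ = 44.55.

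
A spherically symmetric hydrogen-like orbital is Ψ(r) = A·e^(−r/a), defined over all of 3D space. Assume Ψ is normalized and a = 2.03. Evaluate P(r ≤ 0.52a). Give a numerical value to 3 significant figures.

With dV = 4πr²dr, the probability is ∫|Ψ|² dV over r ≤ 0.52a.
A² is fixed by ∫₀^∞ 4πr²|Ψ|² dr = 1, i.e. A² = (π·a^3)^(−1).
In terms of u = r/a (A², 4π and the length scale all cancel between numerator and denominator), P = [∫_{0}^{0.52} u^2·e^(-2·u) du] / [∫_{0}^{∞} u^2·e^(-2·u) du].
Using ∫ u^2·e^(-2·u) du = -(2·u^2 + 2·u + 1)·e^(-2·u)/4, the numerator is 1/4 - 1613·e^(-26/25)/2500 and the denominator is 1/4.
This evaluates to P = 0.08780.

P ≈ 0.0878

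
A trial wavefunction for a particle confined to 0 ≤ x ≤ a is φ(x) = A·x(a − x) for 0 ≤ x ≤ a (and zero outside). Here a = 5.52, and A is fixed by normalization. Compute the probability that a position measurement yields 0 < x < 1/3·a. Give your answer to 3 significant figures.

|φ|² is the probability density, so P = ∫_{0}^{1/3·a} |φ|² dx.
With A² fixed by ∫|φ|² = 1, i.e. A² = (a^5/30)^(−1), substitute and integrate.
In terms of u = x/a (A² and the length scale cancel between numerator and denominator), P = [∫_{0}^{1/3} u^2·(1 - u)^2 du] / [∫_{0}^{1} u^2·(1 - u)^2 du].
With ∫ u^2·(1 - u)^2 du = u^3·(6·u^2 - 15·u + 10)/30 + C, the region integral is 17/2430 and the full one is 1/30.
Taking the ratio, P = 17/81.

P ≈ 0.210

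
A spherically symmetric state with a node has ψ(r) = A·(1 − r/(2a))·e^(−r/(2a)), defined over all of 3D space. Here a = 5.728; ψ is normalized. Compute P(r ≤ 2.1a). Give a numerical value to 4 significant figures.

P ≈ 0.05268

Integrate the radial probability density 4πr²|ψ|² over r ≤ 2.1a.
Normalization gives A² = 1/(8·π·a^3).
Substituting u = r/a, A², 4π and the length scale all cancel in the ratio: P = ∫_{0}^{2.1} u^2·(1 - u/2)^2·e^(-u) du / ∫_{0}^{∞} u^2·(1 - u/2)^2·e^(-u) du.
Using ∫ u^2·(1 - u/2)^2·e^(-u) du = -(u^4/4 + u^2 + 2·u + 2)·e^(-u), the numerator is ≈ 0.105351 and the denominator is 2.
The region integral divided by the full integral gives P = 0.052676.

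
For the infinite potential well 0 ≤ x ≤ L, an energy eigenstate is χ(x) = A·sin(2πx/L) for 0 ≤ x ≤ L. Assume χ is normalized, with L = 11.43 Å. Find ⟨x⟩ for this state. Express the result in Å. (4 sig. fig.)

⟨x⟩ = ∫ x |χ|² dx over the full domain.
The ratio of the moment integral to the normalization integral gives ⟨x⟩ = L/2.
Putting L = 11.43 gives 5.7150.

⟨x⟩ ≈ 5.715 Å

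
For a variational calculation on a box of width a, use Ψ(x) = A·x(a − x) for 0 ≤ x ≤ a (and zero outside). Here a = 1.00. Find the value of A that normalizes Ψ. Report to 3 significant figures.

The normalization condition is ∫|Ψ|² dx = 1 from 0 to a.
With Ψ = A·x(a − x), the integral evaluates to A²·[a^5/30].
Hence A² = 1/[a^5/30].
With a = 1.00: A² = 30.00 and A = 5.477.

A ≈ 5.48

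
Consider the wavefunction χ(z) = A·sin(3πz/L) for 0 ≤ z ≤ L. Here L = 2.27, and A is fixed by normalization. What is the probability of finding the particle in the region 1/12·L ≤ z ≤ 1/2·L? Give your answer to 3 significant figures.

The probability is P = ∫ |χ|² dz over [1/12·L, 1/2·L].
The normalization integral ∫|χ|²dz over the whole domain equals L/2·A², and A² cancels in the ratio.
Substituting u = z/L, A² and the length scale cancel in the ratio: P = ∫_{1/12}^{1/2} sin(3·π·u)^2 du / ∫_{0}^{1} sin(3·π·u)^2 du.
Using ∫ sin(3·π·u)^2 du = u/2 - sin(6·π·u)/(12·π), the numerator is 1/(12·π) + 5/24 and the denominator is 1/2.
This works out to P = (2 + 5·π)/(12·π).

P ≈ 0.470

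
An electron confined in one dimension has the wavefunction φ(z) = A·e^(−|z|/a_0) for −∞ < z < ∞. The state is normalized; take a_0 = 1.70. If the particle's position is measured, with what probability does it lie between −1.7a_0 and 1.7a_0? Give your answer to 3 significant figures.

P ≈ 0.967

|φ|² is the probability density, so P = ∫_{−1.7a_0}^{1.7a_0} |φ|² dz.
Since A² = 1/(a_0), this is the region integral divided by the full normalization integral.
Both integrals are even about z = 0, so only the z ≥ 0 halves are needed (the factors of 2 cancel). Substituting u = z/a_0, A² and the length scale cancel in the ratio: P = ∫_{0}^{1.7} e^(-2·u) du / ∫_{0}^{∞} e^(-2·u) du.
With ∫ e^(-2·u) du = -e^(-2·u)/2 + C, the region integral is 1/2 - e^(-17/5)/2 and the full one is 1/2.
Taking the ratio, P = 0.9666.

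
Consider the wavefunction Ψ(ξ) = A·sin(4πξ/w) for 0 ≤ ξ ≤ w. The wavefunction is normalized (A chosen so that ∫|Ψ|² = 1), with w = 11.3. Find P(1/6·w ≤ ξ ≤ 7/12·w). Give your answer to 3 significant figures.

P ≈ 0.348

P = ∫_{1/6·w}^{7/12·w} |Ψ(ξ)|² dξ.
With A² fixed by ∫|Ψ|² = 1, i.e. A² = (w/2)^(−1), substitute and integrate.
In terms of u = ξ/w (A² and the length scale cancel between numerator and denominator), P = [∫_{1/6}^{7/12} sin(4·π·u)^2 du] / [∫_{0}^{1} sin(4·π·u)^2 du].
With ∫ sin(4·π·u)^2 du = u/2 - sin(4·π·u)·cos(4·π·u)/(8·π) + C, the region integral is -√(3)/(16·π) + 5/24 and the full one is 1/2.
Evaluating gives P = -√(3)/(8·π) + 5/12.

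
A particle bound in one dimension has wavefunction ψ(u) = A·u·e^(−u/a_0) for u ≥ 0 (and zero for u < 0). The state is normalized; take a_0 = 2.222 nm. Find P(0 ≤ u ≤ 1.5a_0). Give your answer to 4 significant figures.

The probability is P = ∫ |ψ|² du over [0, 1.5a_0].
With A² fixed by ∫|ψ|² = 1, i.e. A² = (a_0^3/4)^(−1), substitute and integrate.
Substituting t = u/a_0, A² and the length scale cancel in the ratio: P = ∫_{0}^{1.5} t^2·e^(-2·t) dt / ∫_{0}^{∞} t^2·e^(-2·t) dt.
With ∫ t^2·e^(-2·t) dt = -(2·t^2 + 2·t + 1)·e^(-2·t)/4 + C, the region integral is 1/4 - 17·e^(-3)/8 and the full one is 1/4.
This works out to P = 0.57681.

P ≈ 0.5768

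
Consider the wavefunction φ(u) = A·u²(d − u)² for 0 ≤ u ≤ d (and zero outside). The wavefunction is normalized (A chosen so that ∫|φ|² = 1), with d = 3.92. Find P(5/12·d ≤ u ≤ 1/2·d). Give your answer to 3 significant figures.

P = ∫_{5/12·d}^{1/2·d} |φ(u)|² du.
With A² fixed by ∫|φ|² = 1, i.e. A² = (d^9/630)^(−1), substitute and integrate.
Let t = u/d; then A² and the length scale cancel, so P = ∫_{5/12}^{1/2} t^4·(1 - t)^4 dt ÷ ∫_{0}^{1} t^4·(1 - t)^4 dt.
Using ∫ t^4·(1 - t)^4 dt = t^5·(70·t^4 - 315·t^3 + 540·t^2 - 420·t + 126)/630, the numerator is ≈ 0.00031376 and the denominator is 1/630.
Taking the ratio, P = 0.1977.

P ≈ 0.198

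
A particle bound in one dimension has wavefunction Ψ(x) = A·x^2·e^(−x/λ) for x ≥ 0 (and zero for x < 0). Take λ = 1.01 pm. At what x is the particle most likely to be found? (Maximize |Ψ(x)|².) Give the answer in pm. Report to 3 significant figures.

Set d/dx [|Ψ(x)|²] = 0 and solve for x > 0.
Solving yields x = 2·λ.
With λ = 1.01, the most probable position is 2.020 pm.

x ≈ 2.02 pm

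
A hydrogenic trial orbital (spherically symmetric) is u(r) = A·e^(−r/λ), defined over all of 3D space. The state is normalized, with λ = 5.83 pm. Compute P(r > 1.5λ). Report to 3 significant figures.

With dV = 4πr²dr, the probability is ∫|u|² dV over r > 1.5λ.
The full normalization integral is A²·[π·λ^3] = 1, fixing A².
Let t = r/λ; then A², 4π and the length scale all cancel, so P = ∫_{1.5}^{∞} t^2·e^(-2·t) dt ÷ ∫_{0}^{∞} t^2·e^(-2·t) dt.
Using ∫ t^2·e^(-2·t) dt = -(2·t^2 + 2·t + 1)·e^(-2·t)/4, the numerator is 17·e^(-3)/8 and the denominator is 1/4.
This evaluates to P = 0.4232.

P ≈ 0.423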